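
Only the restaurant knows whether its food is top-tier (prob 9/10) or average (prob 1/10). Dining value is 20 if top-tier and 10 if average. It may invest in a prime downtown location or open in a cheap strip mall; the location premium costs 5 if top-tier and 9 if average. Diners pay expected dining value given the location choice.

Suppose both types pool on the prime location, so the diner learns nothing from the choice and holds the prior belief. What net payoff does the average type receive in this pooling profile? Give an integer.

Pooled price premium = 9/10·20 + 1/10·10 = 19.
average pays cost 9 for the prime location, so net payoff = 19 − 9 = 10.

10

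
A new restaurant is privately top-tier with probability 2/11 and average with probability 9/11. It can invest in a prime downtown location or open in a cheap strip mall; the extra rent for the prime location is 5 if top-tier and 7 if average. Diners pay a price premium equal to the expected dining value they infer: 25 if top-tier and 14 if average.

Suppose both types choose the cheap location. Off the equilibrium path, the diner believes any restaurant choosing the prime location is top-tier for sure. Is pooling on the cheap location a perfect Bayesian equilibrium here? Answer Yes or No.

On path, the diner holds the prior and pays 2/11·25 + 9/11·14 = 16. Off path (the prime location), believing top-tier, it pays 25.
top-tier: the cheap location nets 16; the prime location nets 25 − 5 = 20. top-tier would deviate.
average: the cheap location nets 16; the prime location nets 25 − 7 = 18. average would deviate.
A type deviates, so pooling fails.

No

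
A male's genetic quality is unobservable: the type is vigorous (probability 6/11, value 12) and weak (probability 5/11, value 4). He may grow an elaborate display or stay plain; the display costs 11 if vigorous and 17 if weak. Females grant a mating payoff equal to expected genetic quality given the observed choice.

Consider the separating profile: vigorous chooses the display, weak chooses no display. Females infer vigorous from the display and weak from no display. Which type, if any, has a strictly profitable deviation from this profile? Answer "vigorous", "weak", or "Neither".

The display pays 12; no display pays 4.
vigorous: assigned the display, nets 12 − 11 = 1; deviating to no display nets 4.
weak: assigned no display, nets 4; deviating to the display nets 12 − 17 = -5.
The vigorous type gains 3 by deviating.

vigorous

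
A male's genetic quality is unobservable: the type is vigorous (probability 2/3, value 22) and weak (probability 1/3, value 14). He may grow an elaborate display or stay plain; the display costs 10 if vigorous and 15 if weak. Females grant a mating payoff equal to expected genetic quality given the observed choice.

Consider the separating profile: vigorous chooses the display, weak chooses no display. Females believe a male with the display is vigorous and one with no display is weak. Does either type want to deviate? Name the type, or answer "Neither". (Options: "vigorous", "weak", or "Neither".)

vigorous

The display pays 22; no display pays 14.
vigorous: assigned the display, nets 22 − 10 = 12; deviating to no display nets 14.
weak: assigned no display, nets 14; deviating to the display nets 22 − 15 = 7.
The vigorous type gains 2 by deviating.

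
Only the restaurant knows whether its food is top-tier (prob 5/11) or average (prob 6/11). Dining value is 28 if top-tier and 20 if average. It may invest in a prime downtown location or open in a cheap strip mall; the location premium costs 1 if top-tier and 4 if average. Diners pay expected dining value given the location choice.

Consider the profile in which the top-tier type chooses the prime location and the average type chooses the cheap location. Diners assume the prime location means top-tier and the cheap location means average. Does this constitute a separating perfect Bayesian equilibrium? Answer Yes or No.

No

Under these beliefs, the prime location earns price premium 28 and the cheap location earns price premium 20.
top-tier: the prime location nets 28 − 1 = 27; the cheap location nets 20. top-tier prefers the prime location.
average: the prime location nets 28 − 4 = 24; the cheap location nets 20. average would deviate to the prime location.
average has a profitable deviation, so the profile is not an equilibrium.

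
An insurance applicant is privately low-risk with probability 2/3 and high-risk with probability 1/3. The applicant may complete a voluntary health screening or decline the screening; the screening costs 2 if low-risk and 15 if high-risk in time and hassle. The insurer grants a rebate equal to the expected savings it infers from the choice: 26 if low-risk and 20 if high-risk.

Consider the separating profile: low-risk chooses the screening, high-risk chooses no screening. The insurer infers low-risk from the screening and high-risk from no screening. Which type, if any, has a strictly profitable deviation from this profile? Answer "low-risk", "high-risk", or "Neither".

Neither

The screening pays 26; no screening pays 20.
low-risk: assigned the screening, nets 26 − 2 = 24; deviating to no screening nets 20.
high-risk: assigned no screening, nets 20; deviating to the screening nets 26 − 15 = 11.
Both types strictly prefer their assigned action; no profitable deviation.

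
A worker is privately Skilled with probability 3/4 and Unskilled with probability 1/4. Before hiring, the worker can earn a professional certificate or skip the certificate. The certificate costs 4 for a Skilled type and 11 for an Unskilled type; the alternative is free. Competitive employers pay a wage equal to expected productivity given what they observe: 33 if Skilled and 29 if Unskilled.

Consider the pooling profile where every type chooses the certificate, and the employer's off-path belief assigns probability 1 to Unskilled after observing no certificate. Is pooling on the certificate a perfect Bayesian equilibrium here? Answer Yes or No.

No

On path, the employer holds the prior and pays 3/4·33 + 1/4·29 = 32. Off path (no certificate), believing Unskilled, it pays 29.
Skilled: the certificate nets 32 − 4 = 28; no certificate nets 29. Skilled would deviate.
Unskilled: the certificate nets 32 − 11 = 21; no certificate nets 29. Unskilled would deviate.
A type deviates, so pooling fails.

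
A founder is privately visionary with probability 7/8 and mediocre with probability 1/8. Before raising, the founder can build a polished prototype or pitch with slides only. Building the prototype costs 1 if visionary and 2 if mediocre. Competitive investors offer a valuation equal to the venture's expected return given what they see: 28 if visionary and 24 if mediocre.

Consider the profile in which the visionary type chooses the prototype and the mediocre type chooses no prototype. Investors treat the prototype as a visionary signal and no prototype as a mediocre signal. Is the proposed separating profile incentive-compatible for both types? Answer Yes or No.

No

Under these beliefs, the prototype earns valuation 28 and no prototype earns valuation 24.
visionary: the prototype nets 28 − 1 = 27; no prototype nets 24. visionary prefers the prototype.
mediocre: the prototype nets 28 − 2 = 26; no prototype nets 24. mediocre would deviate to the prototype.
mediocre has a profitable deviation, so the profile is not an equilibrium.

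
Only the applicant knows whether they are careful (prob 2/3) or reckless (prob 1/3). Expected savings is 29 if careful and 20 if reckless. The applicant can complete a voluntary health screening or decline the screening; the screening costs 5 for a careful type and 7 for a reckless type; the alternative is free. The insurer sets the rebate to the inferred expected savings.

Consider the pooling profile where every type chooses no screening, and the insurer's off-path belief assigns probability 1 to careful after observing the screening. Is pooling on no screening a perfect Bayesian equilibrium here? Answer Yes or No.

Yes

On path, the insurer holds the prior and pays 2/3·29 + 1/3·20 = 26. Off path (the screening), believing careful, it pays 29.
careful: no screening nets 26; the screening nets 29 − 5 = 24. careful stays.
reckless: no screening nets 26; the screening nets 29 − 7 = 22. reckless stays.
No type deviates, so pooling is sustained.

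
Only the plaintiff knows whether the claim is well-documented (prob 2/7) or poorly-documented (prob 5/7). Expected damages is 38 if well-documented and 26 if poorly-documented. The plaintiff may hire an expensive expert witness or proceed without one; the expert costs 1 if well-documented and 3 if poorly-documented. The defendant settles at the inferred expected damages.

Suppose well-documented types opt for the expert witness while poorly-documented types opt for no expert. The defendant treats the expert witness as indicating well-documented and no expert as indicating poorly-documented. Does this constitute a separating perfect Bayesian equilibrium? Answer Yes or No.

Under these beliefs, the expert witness earns settlement 38 and no expert earns settlement 26.
well-documented: the expert witness nets 38 − 1 = 37; no expert nets 26. well-documented prefers the expert witness.
poorly-documented: the expert witness nets 38 − 3 = 35; no expert nets 26. poorly-documented would deviate to the expert witness.
poorly-documented has a profitable deviation, so the profile is not an equilibrium.

No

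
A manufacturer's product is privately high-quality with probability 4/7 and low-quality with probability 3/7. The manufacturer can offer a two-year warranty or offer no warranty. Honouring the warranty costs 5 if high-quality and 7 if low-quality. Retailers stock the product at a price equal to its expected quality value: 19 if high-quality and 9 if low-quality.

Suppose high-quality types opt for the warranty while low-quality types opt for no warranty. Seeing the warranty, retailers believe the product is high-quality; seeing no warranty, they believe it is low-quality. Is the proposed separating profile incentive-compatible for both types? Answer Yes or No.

Under these beliefs, the warranty earns price 19 and no warranty earns price 9.
high-quality: the warranty nets 19 − 5 = 14; no warranty nets 9. high-quality prefers the warranty.
low-quality: the warranty nets 19 − 7 = 12; no warranty nets 9. low-quality would deviate to the warranty.
low-quality has a profitable deviation, so the profile is not an equilibrium.

No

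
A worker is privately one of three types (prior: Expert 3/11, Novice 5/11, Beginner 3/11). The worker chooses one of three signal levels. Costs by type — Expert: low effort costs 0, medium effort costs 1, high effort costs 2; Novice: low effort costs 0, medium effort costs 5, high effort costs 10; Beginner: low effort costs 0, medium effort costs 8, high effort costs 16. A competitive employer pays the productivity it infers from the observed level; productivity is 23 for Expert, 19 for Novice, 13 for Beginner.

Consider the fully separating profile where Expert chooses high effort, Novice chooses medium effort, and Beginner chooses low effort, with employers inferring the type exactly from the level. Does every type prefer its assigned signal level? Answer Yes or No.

Separating wages: high effort → 23, medium effort → 19, low effort → 13.
Expert (assigned high effort): low effort: 13 − 0 = 13; medium effort: 19 − 1 = 18; high effort: 23 − 2 = 21. Expert stays.
Novice (assigned medium effort): low effort: 13 − 0 = 13; medium effort: 19 − 5 = 14; high effort: 23 − 10 = 13. Novice stays.
Beginner (assigned low effort): low effort: 13 − 0 = 13; medium effort: 19 − 8 = 11; high effort: 23 − 16 = 7. Beginner stays.
Every type prefers its assigned level; separation holds.

Yes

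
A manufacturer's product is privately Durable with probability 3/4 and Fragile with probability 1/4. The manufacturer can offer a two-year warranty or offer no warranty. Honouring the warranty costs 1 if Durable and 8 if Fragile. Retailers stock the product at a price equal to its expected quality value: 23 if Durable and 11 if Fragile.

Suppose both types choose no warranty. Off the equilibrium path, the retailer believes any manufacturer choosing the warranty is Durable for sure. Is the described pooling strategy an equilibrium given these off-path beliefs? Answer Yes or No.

On path, the retailer holds the prior and pays 3/4·23 + 1/4·11 = 20. Off path (the warranty), believing Durable, it pays 23.
Durable: no warranty nets 20; the warranty nets 23 − 1 = 22. Durable would deviate.
Fragile: no warranty nets 20; the warranty nets 23 − 8 = 15. Fragile stays.
A type deviates, so pooling fails.

No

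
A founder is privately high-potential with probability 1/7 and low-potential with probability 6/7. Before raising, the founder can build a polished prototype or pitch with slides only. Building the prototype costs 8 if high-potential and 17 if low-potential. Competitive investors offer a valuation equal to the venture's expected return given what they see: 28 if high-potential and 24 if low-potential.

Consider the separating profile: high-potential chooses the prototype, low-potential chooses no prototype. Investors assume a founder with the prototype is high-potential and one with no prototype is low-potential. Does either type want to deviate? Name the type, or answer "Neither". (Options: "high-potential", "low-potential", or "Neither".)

The prototype pays 28; no prototype pays 24.
high-potential: assigned the prototype, nets 28 − 8 = 20; deviating to no prototype nets 24.
low-potential: assigned no prototype, nets 24; deviating to the prototype nets 28 − 17 = 11.
The high-potential type gains 4 by deviating.

high-potential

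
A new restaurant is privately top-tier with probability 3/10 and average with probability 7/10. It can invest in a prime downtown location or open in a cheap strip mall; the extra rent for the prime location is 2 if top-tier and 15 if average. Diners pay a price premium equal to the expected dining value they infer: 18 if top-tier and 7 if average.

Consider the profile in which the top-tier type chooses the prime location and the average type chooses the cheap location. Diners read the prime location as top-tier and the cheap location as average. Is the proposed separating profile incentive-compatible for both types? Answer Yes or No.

Under these beliefs, the prime location earns price premium 18 and the cheap location earns price premium 7.
top-tier: the prime location nets 18 − 2 = 16; the cheap location nets 7. top-tier prefers the prime location.
average: the prime location nets 18 − 15 = 3; the cheap location nets 7. average prefers the cheap location.
Neither type deviates, so the separating profile is an equilibrium.

Yes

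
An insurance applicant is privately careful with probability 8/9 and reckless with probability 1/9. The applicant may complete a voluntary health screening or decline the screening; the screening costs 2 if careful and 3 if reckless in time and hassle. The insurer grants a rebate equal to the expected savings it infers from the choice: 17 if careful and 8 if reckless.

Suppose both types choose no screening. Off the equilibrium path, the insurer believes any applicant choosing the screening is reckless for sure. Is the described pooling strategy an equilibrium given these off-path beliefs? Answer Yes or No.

On path, the insurer holds the prior and pays 8/9·17 + 1/9·8 = 16. Off path (the screening), believing reckless, it pays 8.
careful: no screening nets 16; the screening nets 8 − 2 = 6. careful stays.
reckless: no screening nets 16; the screening nets 8 − 3 = 5. reckless stays.
No type deviates, so pooling is sustained.

Yes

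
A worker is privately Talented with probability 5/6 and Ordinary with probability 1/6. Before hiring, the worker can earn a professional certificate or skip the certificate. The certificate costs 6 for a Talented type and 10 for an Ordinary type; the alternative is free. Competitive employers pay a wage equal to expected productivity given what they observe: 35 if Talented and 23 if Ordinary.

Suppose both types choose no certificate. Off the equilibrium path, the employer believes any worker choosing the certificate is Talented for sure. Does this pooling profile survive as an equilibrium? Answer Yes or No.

On path, the employer holds the prior and pays 5/6·35 + 1/6·23 = 33. Off path (the certificate), believing Talented, it pays 35.
Talented: no certificate nets 33; the certificate nets 35 − 6 = 29. Talented stays.
Ordinary: no certificate nets 33; the certificate nets 35 − 10 = 25. Ordinary stays.
No type deviates, so pooling is sustained.

Yes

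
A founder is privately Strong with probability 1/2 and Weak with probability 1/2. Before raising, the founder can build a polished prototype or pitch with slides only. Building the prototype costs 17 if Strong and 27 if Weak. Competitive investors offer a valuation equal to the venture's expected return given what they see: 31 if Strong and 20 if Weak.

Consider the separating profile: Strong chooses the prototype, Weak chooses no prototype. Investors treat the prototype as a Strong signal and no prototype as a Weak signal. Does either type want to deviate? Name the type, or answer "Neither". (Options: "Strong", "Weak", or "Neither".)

The prototype pays 31; no prototype pays 20.
Strong: assigned the prototype, nets 31 − 17 = 14; deviating to no prototype nets 20.
Weak: assigned no prototype, nets 20; deviating to the prototype nets 31 − 27 = 4.
The Strong type gains 6 by deviating.

Strong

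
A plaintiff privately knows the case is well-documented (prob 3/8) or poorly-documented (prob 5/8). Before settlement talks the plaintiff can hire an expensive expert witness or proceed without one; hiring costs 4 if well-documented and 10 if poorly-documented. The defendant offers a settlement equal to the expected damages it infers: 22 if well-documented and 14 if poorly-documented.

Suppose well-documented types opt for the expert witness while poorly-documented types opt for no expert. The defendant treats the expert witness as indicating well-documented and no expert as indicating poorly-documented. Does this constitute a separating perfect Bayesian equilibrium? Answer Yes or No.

Under these beliefs, the expert witness earns settlement 22 and no expert earns settlement 14.
well-documented: the expert witness nets 22 − 4 = 18; no expert nets 14. well-documented prefers the expert witness.
poorly-documented: the expert witness nets 22 − 10 = 12; no expert nets 14. poorly-documented prefers no expert.
Neither type deviates, so the separating profile is an equilibrium.

Yes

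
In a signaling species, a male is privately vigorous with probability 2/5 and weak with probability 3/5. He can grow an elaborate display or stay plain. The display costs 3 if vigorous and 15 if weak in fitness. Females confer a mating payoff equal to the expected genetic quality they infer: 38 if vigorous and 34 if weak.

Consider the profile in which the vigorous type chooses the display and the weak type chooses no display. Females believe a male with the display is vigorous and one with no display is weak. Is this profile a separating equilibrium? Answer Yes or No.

Under these beliefs, the display earns mating payoff 38 and no display earns mating payoff 34.
vigorous: the display nets 38 − 3 = 35; no display nets 34. vigorous prefers the display.
weak: the display nets 38 − 15 = 23; no display nets 34. weak prefers no display.
Neither type deviates, so the separating profile is an equilibrium.

Yes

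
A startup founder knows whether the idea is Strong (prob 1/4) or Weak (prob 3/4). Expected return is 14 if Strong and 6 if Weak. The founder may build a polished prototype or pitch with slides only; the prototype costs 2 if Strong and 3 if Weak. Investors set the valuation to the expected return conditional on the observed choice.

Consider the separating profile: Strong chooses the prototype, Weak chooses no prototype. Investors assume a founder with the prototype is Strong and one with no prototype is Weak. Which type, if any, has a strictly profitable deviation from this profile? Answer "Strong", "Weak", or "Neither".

The prototype pays 14; no prototype pays 6.
Strong: assigned the prototype, nets 14 − 2 = 12; deviating to no prototype nets 6.
Weak: assigned no prototype, nets 6; deviating to the prototype nets 14 − 3 = 11.
The Weak type gains 5 by deviating.

Weak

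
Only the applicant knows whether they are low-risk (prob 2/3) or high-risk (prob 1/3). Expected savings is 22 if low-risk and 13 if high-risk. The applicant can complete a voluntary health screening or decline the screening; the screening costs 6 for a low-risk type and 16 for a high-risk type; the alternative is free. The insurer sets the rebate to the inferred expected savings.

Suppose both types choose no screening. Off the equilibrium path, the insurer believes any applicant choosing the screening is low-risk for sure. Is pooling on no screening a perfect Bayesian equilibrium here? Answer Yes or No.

Yes

On path, the insurer holds the prior and pays 2/3·22 + 1/3·13 = 19. Off path (the screening), believing low-risk, it pays 22.
low-risk: no screening nets 19; the screening nets 22 − 6 = 16. low-risk stays.
high-risk: no screening nets 19; the screening nets 22 − 16 = 6. high-risk stays.
No type deviates, so pooling is sustained.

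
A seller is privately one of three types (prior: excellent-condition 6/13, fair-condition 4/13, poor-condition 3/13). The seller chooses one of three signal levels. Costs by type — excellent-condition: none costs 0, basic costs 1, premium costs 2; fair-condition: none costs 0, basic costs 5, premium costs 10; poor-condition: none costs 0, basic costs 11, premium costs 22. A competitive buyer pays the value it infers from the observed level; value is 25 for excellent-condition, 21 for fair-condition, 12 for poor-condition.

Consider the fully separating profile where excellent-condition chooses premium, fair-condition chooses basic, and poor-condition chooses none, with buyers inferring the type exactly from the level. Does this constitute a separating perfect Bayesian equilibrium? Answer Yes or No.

Yes

Separating prices: premium → 25, basic → 21, none → 12.
excellent-condition (assigned premium): none: 12 − 0 = 12; basic: 21 − 1 = 20; premium: 25 − 2 = 23. excellent-condition stays.
fair-condition (assigned basic): none: 12 − 0 = 12; basic: 21 − 5 = 16; premium: 25 − 10 = 15. fair-condition stays.
poor-condition (assigned none): none: 12 − 0 = 12; basic: 21 − 11 = 10; premium: 25 − 22 = 3. poor-condition stays.
Every type prefers its assigned level; separation holds.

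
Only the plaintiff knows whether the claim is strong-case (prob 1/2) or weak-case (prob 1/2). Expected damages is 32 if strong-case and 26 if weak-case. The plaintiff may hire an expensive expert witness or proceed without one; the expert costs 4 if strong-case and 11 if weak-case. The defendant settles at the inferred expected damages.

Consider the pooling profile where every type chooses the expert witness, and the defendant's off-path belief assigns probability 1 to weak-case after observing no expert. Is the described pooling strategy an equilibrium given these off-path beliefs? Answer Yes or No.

On path, the defendant holds the prior and pays 1/2·32 + 1/2·26 = 29. Off path (no expert), believing weak-case, it pays 26.
strong-case: the expert witness nets 29 − 4 = 25; no expert nets 26. strong-case would deviate.
weak-case: the expert witness nets 29 − 11 = 18; no expert nets 26. weak-case would deviate.
A type deviates, so pooling fails.

No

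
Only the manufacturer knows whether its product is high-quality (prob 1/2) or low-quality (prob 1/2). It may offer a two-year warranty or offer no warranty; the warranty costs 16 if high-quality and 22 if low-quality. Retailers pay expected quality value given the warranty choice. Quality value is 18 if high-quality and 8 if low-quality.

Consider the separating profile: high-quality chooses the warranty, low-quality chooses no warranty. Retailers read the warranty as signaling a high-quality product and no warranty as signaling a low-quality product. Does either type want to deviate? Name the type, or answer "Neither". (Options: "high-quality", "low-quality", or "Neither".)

The warranty pays 18; no warranty pays 8.
high-quality: assigned the warranty, nets 18 − 16 = 2; deviating to no warranty nets 8.
low-quality: assigned no warranty, nets 8; deviating to the warranty nets 18 − 22 = -4.
The high-quality type gains 6 by deviating.

high-quality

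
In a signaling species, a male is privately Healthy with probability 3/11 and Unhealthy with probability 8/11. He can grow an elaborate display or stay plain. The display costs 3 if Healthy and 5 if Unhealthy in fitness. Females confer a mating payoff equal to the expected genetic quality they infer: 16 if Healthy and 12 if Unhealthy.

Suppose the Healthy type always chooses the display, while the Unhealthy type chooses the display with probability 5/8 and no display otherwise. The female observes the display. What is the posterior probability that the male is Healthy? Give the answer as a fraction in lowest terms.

3/8

P(the display) = (3/11)·1 + (8/11)·(5/8) = 8/11.
By Bayes' rule, P(Healthy | the display) = (3/11) / (8/11) = 3/8.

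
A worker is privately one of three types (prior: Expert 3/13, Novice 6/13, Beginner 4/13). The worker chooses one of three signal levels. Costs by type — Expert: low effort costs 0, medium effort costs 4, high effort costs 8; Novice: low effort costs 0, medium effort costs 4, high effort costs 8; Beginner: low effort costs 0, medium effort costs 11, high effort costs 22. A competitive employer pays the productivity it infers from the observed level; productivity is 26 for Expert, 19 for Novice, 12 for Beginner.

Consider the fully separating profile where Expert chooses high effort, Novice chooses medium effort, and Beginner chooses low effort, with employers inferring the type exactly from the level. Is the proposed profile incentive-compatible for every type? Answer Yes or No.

No

Separating wages: high effort → 26, medium effort → 19, low effort → 12.
Expert (assigned high effort): low effort: 12 − 0 = 12; medium effort: 19 − 4 = 15; high effort: 26 − 8 = 18. Expert stays.
Novice (assigned medium effort): low effort: 12 − 0 = 12; medium effort: 19 − 4 = 15; high effort: 26 − 8 = 18. Novice prefers high effort.
Beginner (assigned low effort): low effort: 12 − 0 = 12; medium effort: 19 − 11 = 8; high effort: 26 − 22 = 4. Beginner stays.
At least one type deviates; the separating profile fails.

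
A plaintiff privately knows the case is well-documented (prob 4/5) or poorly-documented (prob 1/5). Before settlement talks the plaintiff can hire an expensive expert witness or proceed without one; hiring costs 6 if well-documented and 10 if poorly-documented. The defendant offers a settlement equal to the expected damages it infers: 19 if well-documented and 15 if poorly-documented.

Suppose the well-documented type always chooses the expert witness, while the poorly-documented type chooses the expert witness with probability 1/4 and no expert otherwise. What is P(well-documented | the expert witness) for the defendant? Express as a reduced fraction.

16/17

P(the expert witness) = (4/5)·1 + (1/5)·(1/4) = 17/20.
By Bayes' rule, P(well-documented | the expert witness) = (4/5) / (17/20) = 16/17.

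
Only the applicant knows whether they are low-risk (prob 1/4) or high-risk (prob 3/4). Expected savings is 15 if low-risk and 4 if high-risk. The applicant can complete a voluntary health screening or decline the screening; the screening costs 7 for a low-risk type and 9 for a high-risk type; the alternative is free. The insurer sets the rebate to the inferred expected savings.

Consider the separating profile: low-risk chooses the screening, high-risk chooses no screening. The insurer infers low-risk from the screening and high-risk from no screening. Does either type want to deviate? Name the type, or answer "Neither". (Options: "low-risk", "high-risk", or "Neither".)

The screening pays 15; no screening pays 4.
low-risk: assigned the screening, nets 15 − 7 = 8; deviating to no screening nets 4.
high-risk: assigned no screening, nets 4; deviating to the screening nets 15 − 9 = 6.
The high-risk type gains 2 by deviating.

high-risk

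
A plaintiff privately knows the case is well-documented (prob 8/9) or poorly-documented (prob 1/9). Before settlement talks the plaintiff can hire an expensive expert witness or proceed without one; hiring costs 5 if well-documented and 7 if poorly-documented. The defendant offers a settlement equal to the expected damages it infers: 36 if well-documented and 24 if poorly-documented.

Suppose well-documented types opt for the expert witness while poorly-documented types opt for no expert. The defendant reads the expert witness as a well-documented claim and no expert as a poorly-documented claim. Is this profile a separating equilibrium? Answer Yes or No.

No

Under these beliefs, the expert witness earns settlement 36 and no expert earns settlement 24.
well-documented: the expert witness nets 36 − 5 = 31; no expert nets 24. well-documented prefers the expert witness.
poorly-documented: the expert witness nets 36 − 7 = 29; no expert nets 24. poorly-documented would deviate to the expert witness.
poorly-documented has a profitable deviation, so the profile is not an equilibrium.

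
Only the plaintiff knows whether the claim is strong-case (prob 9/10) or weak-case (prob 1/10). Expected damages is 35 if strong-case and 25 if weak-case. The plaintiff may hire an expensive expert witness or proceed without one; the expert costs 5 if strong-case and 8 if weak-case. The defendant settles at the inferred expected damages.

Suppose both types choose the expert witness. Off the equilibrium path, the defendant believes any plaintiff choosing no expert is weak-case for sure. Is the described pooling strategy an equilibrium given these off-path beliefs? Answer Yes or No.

Yes

On path, the defendant holds the prior and pays 9/10·35 + 1/10·25 = 34. Off path (no expert), believing weak-case, it pays 25.
strong-case: the expert witness nets 34 − 5 = 29; no expert nets 25. strong-case stays.
weak-case: the expert witness nets 34 − 8 = 26; no expert nets 25. weak-case stays.
No type deviates, so pooling is sustained.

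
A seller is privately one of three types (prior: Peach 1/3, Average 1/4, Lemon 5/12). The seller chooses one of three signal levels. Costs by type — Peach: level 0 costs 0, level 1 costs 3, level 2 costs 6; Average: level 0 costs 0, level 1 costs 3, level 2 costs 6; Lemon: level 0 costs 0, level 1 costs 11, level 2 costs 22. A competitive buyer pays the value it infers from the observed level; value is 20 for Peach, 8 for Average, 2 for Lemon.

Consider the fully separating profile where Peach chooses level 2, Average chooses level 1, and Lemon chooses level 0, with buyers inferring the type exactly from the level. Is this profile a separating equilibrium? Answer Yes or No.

Separating prices: level 2 → 20, level 1 → 8, level 0 → 2.
Peach (assigned level 2): level 0: 2 − 0 = 2; level 1: 8 − 3 = 5; level 2: 20 − 6 = 14. Peach stays.
Average (assigned level 1): level 0: 2 − 0 = 2; level 1: 8 − 3 = 5; level 2: 20 − 6 = 14. Average prefers level 2.
Lemon (assigned level 0): level 0: 2 − 0 = 2; level 1: 8 − 11 = -3; level 2: 20 − 22 = -2. Lemon stays.
At least one type deviates; the separating profile fails.

No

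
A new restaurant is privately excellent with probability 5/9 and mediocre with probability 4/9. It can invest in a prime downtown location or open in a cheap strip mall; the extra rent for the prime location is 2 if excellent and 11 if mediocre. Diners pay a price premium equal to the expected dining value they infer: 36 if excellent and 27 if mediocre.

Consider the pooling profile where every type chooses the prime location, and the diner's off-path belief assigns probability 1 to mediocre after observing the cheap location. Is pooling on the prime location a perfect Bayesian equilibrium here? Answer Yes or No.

On path, the diner holds the prior and pays 5/9·36 + 4/9·27 = 32. Off path (the cheap location), believing mediocre, it pays 27.
excellent: the prime location nets 32 − 2 = 30; the cheap location nets 27. excellent stays.
mediocre: the prime location nets 32 − 11 = 21; the cheap location nets 27. mediocre would deviate.
A type deviates, so pooling fails.

No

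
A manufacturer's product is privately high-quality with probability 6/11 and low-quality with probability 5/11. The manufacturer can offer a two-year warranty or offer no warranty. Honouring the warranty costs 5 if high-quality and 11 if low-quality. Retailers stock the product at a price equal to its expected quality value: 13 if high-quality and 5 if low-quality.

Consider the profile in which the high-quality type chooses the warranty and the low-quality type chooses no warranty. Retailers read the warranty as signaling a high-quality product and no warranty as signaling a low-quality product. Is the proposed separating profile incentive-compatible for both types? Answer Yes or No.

Under these beliefs, the warranty earns price 13 and no warranty earns price 5.
high-quality: the warranty nets 13 − 5 = 8; no warranty nets 5. high-quality prefers the warranty.
low-quality: the warranty nets 13 − 11 = 2; no warranty nets 5. low-quality prefers no warranty.
Neither type deviates, so the separating profile is an equilibrium.

Yes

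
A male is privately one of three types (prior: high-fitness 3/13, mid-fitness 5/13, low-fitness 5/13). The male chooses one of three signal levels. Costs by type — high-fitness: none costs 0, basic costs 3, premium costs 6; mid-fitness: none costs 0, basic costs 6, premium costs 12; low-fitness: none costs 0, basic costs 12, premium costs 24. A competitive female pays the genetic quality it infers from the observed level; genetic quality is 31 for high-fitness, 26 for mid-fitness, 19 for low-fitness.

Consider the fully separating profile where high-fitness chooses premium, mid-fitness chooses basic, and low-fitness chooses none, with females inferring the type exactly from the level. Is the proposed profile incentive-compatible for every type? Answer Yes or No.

Separating mating payoffs: premium → 31, basic → 26, none → 19.
high-fitness (assigned premium): none: 19 − 0 = 19; basic: 26 − 3 = 23; premium: 31 − 6 = 25. high-fitness stays.
mid-fitness (assigned basic): none: 19 − 0 = 19; basic: 26 − 6 = 20; premium: 31 − 12 = 19. mid-fitness stays.
low-fitness (assigned none): none: 19 − 0 = 19; basic: 26 − 12 = 14; premium: 31 − 24 = 7. low-fitness stays.
Every type prefers its assigned level; separation holds.

Yes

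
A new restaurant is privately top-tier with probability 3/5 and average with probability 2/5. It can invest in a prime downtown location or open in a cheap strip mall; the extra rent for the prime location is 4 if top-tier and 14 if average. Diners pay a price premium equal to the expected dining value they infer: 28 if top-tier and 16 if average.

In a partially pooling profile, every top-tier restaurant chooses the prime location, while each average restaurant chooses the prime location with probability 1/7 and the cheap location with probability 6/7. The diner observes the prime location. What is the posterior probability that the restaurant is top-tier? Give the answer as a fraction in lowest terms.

21/23

P(the prime location) = (3/5)·1 + (2/5)·(1/7) = 23/35.
By Bayes' rule, P(top-tier | the prime location) = (3/5) / (23/35) = 21/23.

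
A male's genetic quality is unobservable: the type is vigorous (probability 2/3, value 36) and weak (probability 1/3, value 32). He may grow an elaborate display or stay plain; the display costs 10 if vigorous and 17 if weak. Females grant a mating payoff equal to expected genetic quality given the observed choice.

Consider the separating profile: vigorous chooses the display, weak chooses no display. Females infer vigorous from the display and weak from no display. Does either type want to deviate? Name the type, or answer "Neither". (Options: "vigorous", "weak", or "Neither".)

The display pays 36; no display pays 32.
vigorous: assigned the display, nets 36 − 10 = 26; deviating to no display nets 32.
weak: assigned no display, nets 32; deviating to the display nets 36 − 17 = 19.
The vigorous type gains 6 by deviating.

vigorous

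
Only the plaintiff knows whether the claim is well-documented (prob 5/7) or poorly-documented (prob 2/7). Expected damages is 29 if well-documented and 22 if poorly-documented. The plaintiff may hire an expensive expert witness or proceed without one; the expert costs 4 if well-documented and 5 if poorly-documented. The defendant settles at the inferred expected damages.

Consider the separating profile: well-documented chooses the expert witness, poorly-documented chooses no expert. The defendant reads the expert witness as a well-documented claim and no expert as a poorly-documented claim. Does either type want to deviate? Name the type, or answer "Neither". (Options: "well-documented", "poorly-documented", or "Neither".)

The expert witness pays 29; no expert pays 22.
well-documented: assigned the expert witness, nets 29 − 4 = 25; deviating to no expert nets 22.
poorly-documented: assigned no expert, nets 22; deviating to the expert witness nets 29 − 5 = 24.
The poorly-documented type gains 2 by deviating.

poorly-documented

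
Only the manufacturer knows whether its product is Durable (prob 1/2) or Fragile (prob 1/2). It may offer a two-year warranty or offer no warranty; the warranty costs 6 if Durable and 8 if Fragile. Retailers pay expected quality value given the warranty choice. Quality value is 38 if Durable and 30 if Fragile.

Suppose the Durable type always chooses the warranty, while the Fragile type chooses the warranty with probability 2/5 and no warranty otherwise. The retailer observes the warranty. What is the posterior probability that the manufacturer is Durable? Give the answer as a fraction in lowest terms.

P(the warranty) = (1/2)·1 + (1/2)·(2/5) = 7/10.
By Bayes' rule, P(Durable | the warranty) = (1/2) / (7/10) = 5/7.

5/7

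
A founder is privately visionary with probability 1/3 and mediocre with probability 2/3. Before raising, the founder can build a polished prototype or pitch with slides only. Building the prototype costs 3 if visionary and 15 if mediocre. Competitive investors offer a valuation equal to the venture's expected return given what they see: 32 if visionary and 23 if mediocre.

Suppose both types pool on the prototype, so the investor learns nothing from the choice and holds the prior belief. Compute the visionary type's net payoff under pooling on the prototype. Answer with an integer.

23

Pooled valuation = 1/3·32 + 2/3·23 = 26.
visionary pays cost 3 for the prototype, so net payoff = 26 − 3 = 23.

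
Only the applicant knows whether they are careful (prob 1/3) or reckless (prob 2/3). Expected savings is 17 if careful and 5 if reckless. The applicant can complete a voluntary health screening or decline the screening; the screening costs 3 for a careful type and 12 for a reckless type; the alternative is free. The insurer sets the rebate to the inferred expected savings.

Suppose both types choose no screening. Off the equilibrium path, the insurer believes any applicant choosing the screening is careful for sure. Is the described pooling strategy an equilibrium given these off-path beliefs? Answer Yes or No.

No

On path, the insurer holds the prior and pays 1/3·17 + 2/3·5 = 9. Off path (the screening), believing careful, it pays 17.
careful: no screening nets 9; the screening nets 17 − 3 = 14. careful would deviate.
reckless: no screening nets 9; the screening nets 17 − 12 = 5. reckless stays.
A type deviates, so pooling fails.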